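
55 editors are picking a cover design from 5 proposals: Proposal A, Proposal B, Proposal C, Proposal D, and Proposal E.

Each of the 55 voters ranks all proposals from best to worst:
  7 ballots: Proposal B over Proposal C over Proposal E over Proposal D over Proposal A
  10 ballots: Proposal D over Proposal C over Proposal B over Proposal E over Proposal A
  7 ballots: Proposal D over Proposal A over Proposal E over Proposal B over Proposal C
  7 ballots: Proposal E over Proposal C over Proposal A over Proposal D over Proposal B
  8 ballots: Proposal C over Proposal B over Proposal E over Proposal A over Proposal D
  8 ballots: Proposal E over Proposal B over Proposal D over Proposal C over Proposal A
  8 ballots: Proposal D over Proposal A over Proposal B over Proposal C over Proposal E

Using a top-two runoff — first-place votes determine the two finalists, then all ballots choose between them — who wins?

Round 1 first-place votes: Proposal A 0, Proposal B 7, Proposal C 8, Proposal D 25, Proposal E 15. Proposal D and Proposal E advance.
Runoff: Proposal D is ranked above Proposal E on 25 ballots, Proposal E above Proposal D on 30.

Proposal E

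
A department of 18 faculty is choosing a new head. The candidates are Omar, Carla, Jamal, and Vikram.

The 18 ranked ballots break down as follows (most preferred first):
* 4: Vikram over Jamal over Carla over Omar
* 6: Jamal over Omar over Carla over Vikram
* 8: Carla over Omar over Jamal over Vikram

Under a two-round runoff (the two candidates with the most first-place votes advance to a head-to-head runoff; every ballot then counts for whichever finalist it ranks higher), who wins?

Jamal

Round 1 first-place votes: Omar 0, Carla 8, Jamal 6, Vikram 4. Carla and Jamal advance.
Runoff: Carla is ranked above Jamal on 8 ballots, Jamal above Carla on 10.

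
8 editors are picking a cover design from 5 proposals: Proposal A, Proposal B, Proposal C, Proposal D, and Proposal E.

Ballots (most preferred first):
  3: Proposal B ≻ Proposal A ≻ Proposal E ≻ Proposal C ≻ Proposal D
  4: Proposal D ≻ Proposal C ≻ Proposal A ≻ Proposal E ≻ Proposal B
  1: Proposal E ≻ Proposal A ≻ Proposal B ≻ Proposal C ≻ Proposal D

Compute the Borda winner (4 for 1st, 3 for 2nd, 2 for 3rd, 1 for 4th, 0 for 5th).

Proposal A: 3×3 + 4×2 + 1×3 = 20
Proposal B: 3×4 + 4×0 + 1×2 = 14
Proposal C: 3×1 + 4×3 + 1×1 = 16
Proposal D: 3×0 + 4×4 + 1×0 = 16
Proposal E: 3×2 + 4×1 + 1×4 = 14

Proposal A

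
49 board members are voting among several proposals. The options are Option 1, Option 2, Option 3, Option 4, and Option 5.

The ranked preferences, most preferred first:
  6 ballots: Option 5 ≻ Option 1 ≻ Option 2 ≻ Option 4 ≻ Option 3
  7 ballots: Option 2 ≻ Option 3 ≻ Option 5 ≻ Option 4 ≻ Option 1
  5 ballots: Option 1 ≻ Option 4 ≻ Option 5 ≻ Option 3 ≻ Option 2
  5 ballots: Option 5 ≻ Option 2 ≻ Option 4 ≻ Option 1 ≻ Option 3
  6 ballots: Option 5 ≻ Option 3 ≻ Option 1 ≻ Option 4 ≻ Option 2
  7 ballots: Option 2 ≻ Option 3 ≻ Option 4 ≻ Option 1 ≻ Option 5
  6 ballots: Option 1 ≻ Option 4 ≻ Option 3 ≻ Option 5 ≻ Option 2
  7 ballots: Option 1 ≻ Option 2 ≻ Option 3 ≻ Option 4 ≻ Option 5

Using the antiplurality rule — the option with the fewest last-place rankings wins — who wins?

Option 4

Last-place votes: Option 1 7, Option 2 17, Option 3 11, Option 4 0, Option 5 14.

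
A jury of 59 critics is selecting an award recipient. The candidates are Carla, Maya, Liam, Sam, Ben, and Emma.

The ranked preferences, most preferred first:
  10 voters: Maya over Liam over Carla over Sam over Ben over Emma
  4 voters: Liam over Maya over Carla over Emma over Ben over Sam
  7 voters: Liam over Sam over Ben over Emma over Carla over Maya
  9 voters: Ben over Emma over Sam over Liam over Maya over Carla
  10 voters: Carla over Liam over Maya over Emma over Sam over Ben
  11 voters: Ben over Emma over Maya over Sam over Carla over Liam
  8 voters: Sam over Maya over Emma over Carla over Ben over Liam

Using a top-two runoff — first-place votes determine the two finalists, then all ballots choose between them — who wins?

Liam

Round 1 first-place votes: Carla 10, Maya 10, Liam 11, Sam 8, Ben 20, Emma 0. Ben and Liam advance.
Runoff: Ben is ranked above Liam on 28 ballots, Liam above Ben on 31.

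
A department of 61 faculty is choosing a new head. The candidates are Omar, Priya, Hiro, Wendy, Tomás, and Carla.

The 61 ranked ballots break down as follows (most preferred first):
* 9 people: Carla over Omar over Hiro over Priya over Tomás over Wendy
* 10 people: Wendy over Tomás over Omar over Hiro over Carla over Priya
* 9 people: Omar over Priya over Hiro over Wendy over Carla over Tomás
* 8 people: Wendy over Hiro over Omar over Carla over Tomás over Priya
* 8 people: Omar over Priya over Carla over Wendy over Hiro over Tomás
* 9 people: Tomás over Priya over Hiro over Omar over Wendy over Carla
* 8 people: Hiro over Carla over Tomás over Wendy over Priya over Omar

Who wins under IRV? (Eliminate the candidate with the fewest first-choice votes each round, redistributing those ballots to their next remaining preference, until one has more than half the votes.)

Round 1: Omar 17, Priya 0, Hiro 8, Wendy 18, Tomás 9, Carla 9. Priya eliminated.
Round 2: Omar 17, Hiro 8, Wendy 18, Tomás 9, Carla 9. Hiro eliminated.
Round 3: Omar 17, Wendy 18, Tomás 9, Carla 17. Tomás eliminated.
Round 4: Omar 26, Wendy 18, Carla 17. Carla eliminated.
Round 5: Omar 35, Wendy 26. Omar has a majority (≥31).

Omar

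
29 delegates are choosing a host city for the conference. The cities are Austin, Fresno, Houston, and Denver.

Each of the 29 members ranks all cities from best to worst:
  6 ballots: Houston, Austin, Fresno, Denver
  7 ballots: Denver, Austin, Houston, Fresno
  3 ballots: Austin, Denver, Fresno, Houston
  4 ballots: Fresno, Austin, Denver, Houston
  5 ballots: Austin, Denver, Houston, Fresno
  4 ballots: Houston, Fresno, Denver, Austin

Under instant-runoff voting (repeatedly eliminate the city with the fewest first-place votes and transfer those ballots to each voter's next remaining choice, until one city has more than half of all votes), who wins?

Austin

Round 1: Austin 8, Fresno 4, Houston 10, Denver 7. Fresno eliminated.
Round 2: Austin 12, Houston 10, Denver 7. Denver eliminated.
Round 3: Austin 19, Houston 10. Austin has a majority (≥15).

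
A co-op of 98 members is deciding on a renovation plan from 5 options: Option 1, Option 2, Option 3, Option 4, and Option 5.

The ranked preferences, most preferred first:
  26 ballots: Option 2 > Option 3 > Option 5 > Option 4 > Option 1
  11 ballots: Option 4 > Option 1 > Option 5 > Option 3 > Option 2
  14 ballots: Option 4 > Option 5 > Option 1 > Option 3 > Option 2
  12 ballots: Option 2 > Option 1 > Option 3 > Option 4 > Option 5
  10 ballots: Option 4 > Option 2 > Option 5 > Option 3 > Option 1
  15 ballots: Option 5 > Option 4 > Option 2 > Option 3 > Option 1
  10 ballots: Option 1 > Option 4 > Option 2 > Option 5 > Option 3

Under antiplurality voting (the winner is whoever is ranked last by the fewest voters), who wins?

Last-place votes: Option 1 51, Option 2 25, Option 3 10, Option 4 0, Option 5 12.

Option 4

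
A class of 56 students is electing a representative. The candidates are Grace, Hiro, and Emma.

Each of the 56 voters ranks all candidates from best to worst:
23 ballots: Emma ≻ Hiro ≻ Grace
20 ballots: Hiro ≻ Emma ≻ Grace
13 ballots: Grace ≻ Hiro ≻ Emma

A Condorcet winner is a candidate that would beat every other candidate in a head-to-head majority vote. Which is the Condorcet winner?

Hiro vs Grace: 43–13
Hiro vs Emma: 33–23
Hiro beats every other candidate.

Hiro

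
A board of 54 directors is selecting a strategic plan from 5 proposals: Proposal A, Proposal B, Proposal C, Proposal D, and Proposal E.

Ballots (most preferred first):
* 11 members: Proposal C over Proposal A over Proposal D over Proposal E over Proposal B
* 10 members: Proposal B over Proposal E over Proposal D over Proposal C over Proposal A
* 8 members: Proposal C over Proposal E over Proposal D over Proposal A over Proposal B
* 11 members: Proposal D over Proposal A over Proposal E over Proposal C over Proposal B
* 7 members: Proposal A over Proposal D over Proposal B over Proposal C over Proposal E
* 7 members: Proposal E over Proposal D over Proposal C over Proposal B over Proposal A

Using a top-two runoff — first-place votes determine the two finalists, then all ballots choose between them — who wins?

Proposal D

Round 1 first-place votes: Proposal A 7, Proposal B 10, Proposal C 19, Proposal D 11, Proposal E 7. Proposal C and Proposal D advance.
Runoff: Proposal C is ranked above Proposal D on 19 ballots, Proposal D above Proposal C on 35.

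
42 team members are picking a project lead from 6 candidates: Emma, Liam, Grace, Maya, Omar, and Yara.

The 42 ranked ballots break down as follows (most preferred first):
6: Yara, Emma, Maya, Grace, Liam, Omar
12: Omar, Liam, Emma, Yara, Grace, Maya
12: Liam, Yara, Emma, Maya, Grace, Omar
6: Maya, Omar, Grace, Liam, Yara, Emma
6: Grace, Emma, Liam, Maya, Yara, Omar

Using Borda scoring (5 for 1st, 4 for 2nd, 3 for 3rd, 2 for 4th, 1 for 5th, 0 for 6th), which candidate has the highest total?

Liam

Emma: 6×4 + 12×3 + 12×3 + 6×0 + 6×4 = 120
Liam: 6×1 + 12×4 + 12×5 + 6×2 + 6×3 = 144
Grace: 6×2 + 12×1 + 12×1 + 6×3 + 6×5 = 84
Maya: 6×3 + 12×0 + 12×2 + 6×5 + 6×2 = 84
Omar: 6×0 + 12×5 + 12×0 + 6×4 + 6×0 = 84
Yara: 6×5 + 12×2 + 12×4 + 6×1 + 6×1 = 114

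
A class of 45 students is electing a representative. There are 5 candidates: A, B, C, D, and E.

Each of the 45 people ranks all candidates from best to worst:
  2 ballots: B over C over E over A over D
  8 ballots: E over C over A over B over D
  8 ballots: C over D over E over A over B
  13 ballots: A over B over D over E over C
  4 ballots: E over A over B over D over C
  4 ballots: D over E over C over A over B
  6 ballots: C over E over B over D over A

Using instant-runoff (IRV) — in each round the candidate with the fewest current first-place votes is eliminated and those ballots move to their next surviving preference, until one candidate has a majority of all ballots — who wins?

Round 1: A 13, B 2, C 14, D 4, E 12. B eliminated.
Round 2: A 13, C 16, D 4, E 12. D eliminated.
Round 3: A 13, C 16, E 16. A eliminated.
Round 4: C 16, E 29. E has a majority (≥23).

E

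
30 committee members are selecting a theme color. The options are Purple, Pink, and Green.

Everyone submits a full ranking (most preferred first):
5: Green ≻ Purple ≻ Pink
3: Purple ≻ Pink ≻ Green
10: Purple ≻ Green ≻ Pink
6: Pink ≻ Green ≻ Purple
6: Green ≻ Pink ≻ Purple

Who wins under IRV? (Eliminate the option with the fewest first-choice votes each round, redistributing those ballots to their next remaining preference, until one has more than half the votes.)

Green

Round 1: Purple 13, Pink 6, Green 11. Pink eliminated.
Round 2: Purple 13, Green 17. Green has a majority (≥16).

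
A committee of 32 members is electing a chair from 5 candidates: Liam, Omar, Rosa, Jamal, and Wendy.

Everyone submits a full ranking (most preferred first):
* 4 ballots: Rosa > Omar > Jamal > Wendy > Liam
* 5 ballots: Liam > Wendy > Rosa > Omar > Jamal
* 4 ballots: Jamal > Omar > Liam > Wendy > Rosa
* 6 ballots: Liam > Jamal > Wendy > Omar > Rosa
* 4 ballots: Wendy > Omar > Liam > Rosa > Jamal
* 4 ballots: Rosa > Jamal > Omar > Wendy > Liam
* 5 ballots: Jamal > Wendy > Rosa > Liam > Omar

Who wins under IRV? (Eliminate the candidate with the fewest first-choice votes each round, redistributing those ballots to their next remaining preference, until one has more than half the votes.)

Round 1: Liam 11, Omar 0, Rosa 8, Jamal 9, Wendy 4. Omar eliminated.
Round 2: Liam 11, Rosa 8, Jamal 9, Wendy 4. Wendy eliminated.
Round 3: Liam 15, Rosa 8, Jamal 9. Rosa eliminated.
Round 4: Liam 15, Jamal 17. Jamal has a majority (≥17).

Jamal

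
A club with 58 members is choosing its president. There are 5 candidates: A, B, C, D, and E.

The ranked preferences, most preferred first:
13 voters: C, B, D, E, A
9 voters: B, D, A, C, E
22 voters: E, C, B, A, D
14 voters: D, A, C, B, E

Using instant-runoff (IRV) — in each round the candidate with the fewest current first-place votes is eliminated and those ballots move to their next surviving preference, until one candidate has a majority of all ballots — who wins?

D

Round 1: A 0, B 9, C 13, D 14, E 22. A eliminated.
Round 2: B 9, C 13, D 14, E 22. B eliminated.
Round 3: C 13, D 23, E 22. C eliminated.
Round 4: D 36, E 22. D has a majority (≥30).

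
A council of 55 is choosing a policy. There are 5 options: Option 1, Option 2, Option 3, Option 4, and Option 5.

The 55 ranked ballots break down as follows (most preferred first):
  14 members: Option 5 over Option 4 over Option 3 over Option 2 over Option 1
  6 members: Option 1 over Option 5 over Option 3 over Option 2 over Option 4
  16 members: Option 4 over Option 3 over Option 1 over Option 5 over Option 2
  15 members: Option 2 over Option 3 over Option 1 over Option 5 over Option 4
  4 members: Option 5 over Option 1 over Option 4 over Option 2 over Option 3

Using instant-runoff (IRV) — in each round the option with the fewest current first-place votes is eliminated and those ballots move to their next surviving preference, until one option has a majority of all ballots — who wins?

Option 5

Round 1: Option 1 6, Option 2 15, Option 3 0, Option 4 16, Option 5 18. Option 3 eliminated.
Round 2: Option 1 6, Option 2 15, Option 4 16, Option 5 18. Option 1 eliminated.
Round 3: Option 2 15, Option 4 16, Option 5 24. Option 2 eliminated.
Round 4: Option 4 16, Option 5 39. Option 5 has a majority (≥28).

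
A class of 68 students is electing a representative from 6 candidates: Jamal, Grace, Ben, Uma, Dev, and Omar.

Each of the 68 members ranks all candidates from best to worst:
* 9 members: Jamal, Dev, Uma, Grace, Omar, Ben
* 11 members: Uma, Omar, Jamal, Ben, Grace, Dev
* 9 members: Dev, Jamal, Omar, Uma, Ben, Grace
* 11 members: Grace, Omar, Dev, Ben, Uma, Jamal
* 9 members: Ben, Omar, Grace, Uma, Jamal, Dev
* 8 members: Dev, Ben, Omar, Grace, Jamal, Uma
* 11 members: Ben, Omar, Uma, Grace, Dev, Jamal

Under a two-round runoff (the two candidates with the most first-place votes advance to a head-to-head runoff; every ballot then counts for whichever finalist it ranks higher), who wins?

Round 1 first-place votes: Jamal 9, Grace 11, Ben 20, Uma 11, Dev 17, Omar 0. Ben and Dev advance.
Runoff: Ben is ranked above Dev on 31 ballots, Dev above Ben on 37.

Dev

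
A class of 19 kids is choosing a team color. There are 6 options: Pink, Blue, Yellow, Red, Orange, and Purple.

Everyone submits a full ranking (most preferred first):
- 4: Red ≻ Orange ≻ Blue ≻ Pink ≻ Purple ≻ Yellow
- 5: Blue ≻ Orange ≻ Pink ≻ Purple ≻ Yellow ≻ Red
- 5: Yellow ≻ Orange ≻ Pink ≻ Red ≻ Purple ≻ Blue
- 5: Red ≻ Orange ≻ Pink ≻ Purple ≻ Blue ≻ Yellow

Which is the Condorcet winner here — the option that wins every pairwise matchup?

Orange vs Pink: 19–0
Orange vs Blue: 14–5
Orange vs Yellow: 14–5
Orange vs Red: 10–9
Orange vs Purple: 19–0
Orange beats every other option.

Orange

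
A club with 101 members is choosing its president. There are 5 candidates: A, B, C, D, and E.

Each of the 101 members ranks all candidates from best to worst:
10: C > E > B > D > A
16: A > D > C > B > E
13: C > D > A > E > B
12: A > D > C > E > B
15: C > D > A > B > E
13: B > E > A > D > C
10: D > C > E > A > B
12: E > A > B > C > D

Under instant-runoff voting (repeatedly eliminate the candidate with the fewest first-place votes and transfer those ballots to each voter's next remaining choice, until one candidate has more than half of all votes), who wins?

Round 1: A 28, B 13, C 38, D 10, E 12. D eliminated.
Round 2: A 28, B 13, C 48, E 12. E eliminated.
Round 3: A 40, B 13, C 48. B eliminated.
Round 4: A 53, C 48. A has a majority (≥51).

A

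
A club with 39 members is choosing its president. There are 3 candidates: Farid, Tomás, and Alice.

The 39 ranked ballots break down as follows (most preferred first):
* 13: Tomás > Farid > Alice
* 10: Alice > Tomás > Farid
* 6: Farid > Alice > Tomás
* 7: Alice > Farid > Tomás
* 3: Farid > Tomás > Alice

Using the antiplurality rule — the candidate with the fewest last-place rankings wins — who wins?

Last-place votes: Farid 10, Tomás 13, Alice 16.

Farid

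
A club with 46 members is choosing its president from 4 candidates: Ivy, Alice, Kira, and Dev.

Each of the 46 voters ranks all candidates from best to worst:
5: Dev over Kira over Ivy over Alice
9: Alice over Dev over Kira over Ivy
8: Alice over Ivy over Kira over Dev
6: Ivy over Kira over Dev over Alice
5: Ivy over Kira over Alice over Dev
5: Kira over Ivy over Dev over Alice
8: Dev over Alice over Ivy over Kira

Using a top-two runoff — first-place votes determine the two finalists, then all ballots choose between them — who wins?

Round 1 first-place votes: Ivy 11, Alice 17, Kira 5, Dev 13. Alice and Dev advance.
Runoff: Alice is ranked above Dev on 22 ballots, Dev above Alice on 24.

Dev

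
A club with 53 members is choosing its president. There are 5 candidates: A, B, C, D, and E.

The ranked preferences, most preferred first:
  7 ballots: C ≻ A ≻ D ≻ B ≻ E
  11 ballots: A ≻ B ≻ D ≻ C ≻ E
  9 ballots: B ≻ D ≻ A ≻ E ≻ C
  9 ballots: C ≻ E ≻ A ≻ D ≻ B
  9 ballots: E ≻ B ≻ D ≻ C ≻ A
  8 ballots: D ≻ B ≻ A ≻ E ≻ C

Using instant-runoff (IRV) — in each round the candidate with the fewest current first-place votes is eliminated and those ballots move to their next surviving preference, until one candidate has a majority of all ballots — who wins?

Round 1: A 11, B 9, C 16, D 8, E 9. D eliminated.
Round 2: A 11, B 17, C 16, E 9. E eliminated.
Round 3: A 11, B 26, C 16. A eliminated.
Round 4: B 37, C 16. B has a majority (≥27).

B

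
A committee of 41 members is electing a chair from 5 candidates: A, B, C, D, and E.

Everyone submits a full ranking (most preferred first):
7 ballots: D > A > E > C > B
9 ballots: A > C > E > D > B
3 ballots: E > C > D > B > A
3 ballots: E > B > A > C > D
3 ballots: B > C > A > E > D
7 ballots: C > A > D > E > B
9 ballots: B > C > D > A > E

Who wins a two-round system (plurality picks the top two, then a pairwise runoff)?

A

Round 1 first-place votes: A 9, B 12, C 7, D 7, E 6. B and A advance.
Runoff: B is ranked above A on 18 ballots, A above B on 23.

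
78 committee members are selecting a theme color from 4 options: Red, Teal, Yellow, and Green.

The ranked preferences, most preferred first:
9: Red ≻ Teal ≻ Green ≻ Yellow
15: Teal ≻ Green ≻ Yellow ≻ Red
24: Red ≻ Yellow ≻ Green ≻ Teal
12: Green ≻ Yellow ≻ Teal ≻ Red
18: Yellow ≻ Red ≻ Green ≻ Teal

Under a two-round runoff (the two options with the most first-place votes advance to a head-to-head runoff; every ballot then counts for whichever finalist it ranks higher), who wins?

Round 1 first-place votes: Red 33, Teal 15, Yellow 18, Green 12. Red and Yellow advance.
Runoff: Red is ranked above Yellow on 33 ballots, Yellow above Red on 45.

Yellow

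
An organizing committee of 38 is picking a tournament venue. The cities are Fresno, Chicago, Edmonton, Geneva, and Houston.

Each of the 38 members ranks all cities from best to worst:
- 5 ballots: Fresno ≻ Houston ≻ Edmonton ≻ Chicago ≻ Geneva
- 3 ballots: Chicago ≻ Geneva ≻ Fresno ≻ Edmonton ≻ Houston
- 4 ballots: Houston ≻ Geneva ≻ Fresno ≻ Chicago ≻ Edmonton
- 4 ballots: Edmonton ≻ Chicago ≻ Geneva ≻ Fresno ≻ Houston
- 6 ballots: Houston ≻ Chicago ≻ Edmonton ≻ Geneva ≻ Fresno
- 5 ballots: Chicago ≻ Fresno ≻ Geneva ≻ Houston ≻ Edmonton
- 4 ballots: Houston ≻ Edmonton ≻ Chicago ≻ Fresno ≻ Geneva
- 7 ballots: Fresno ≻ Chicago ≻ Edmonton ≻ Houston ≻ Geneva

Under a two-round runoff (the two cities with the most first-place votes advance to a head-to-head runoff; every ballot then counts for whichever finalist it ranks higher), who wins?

Round 1 first-place votes: Fresno 12, Chicago 8, Edmonton 4, Geneva 0, Houston 14. Houston and Fresno advance.
Runoff: Houston is ranked above Fresno on 14 ballots, Fresno above Houston on 24.

Fresno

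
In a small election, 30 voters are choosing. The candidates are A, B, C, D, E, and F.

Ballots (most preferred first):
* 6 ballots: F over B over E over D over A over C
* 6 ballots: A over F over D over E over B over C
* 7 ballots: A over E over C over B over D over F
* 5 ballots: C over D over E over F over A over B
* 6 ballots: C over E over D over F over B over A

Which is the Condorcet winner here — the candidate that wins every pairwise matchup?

E

E vs A: 17–13
E vs B: 24–6
E vs C: 19–11
E vs D: 19–11
E vs F: 18–12
E beats every other candidate.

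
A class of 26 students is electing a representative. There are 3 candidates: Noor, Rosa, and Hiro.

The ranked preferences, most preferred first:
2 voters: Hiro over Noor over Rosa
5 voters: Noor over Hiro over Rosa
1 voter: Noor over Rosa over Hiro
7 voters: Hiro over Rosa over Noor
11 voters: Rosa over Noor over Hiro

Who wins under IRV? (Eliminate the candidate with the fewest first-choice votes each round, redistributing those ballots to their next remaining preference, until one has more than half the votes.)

Hiro

Round 1: Noor 6, Rosa 11, Hiro 9. Noor eliminated.
Round 2: Rosa 12, Hiro 14. Hiro has a majority (≥14).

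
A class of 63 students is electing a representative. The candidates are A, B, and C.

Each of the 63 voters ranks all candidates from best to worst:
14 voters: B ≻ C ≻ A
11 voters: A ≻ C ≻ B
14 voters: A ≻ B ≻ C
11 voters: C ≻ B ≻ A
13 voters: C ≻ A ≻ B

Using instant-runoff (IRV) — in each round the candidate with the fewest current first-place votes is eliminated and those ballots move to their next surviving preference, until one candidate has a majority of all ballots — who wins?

C

Round 1: A 25, B 14, C 24. B eliminated.
Round 2: A 25, C 38. C has a majority (≥32).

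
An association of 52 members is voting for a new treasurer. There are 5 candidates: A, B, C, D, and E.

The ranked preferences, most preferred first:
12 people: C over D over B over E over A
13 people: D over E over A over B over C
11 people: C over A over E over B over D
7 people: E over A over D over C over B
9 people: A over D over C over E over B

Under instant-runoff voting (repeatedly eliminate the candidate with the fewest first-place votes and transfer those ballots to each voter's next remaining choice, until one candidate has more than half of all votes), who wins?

A

Round 1: A 9, B 0, C 23, D 13, E 7. B eliminated.
Round 2: A 9, C 23, D 13, E 7. E eliminated.
Round 3: A 16, C 23, D 13. D eliminated.
Round 4: A 29, C 23. A has a majority (≥27).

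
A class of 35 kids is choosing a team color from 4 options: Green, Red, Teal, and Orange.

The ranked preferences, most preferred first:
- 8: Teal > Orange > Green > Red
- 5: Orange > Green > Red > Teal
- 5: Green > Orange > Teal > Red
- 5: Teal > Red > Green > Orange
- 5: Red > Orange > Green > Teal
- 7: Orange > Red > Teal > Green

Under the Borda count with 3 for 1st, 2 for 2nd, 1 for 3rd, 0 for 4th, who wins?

Green: 8×1 + 5×2 + 5×3 + 5×1 + 5×1 + 7×0 = 43
Red: 8×0 + 5×1 + 5×0 + 5×2 + 5×3 + 7×2 = 44
Teal: 8×3 + 5×0 + 5×1 + 5×3 + 5×0 + 7×1 = 51
Orange: 8×2 + 5×3 + 5×2 + 5×0 + 5×2 + 7×3 = 72

Orange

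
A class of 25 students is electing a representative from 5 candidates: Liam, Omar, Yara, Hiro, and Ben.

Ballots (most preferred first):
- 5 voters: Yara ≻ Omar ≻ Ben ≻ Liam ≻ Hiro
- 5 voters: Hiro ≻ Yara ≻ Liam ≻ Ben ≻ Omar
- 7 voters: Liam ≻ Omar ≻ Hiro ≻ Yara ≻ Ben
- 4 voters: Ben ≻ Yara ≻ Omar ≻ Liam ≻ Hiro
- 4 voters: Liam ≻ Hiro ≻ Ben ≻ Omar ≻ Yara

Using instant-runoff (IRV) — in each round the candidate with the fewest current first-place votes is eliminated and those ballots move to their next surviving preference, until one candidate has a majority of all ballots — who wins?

Yara

Round 1: Liam 11, Omar 0, Yara 5, Hiro 5, Ben 4. Omar eliminated.
Round 2: Liam 11, Yara 5, Hiro 5, Ben 4. Ben eliminated.
Round 3: Liam 11, Yara 9, Hiro 5. Hiro eliminated.
Round 4: Liam 11, Yara 14. Yara has a majority (≥13).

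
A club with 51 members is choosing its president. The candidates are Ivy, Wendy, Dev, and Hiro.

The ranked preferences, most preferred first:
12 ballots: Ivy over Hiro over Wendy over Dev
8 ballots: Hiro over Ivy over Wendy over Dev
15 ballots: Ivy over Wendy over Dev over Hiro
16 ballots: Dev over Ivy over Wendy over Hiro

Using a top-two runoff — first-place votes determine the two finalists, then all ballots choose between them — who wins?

Ivy

Round 1 first-place votes: Ivy 27, Wendy 0, Dev 16, Hiro 8. Ivy and Dev advance.
Runoff: Ivy is ranked above Dev on 35 ballots, Dev above Ivy on 16.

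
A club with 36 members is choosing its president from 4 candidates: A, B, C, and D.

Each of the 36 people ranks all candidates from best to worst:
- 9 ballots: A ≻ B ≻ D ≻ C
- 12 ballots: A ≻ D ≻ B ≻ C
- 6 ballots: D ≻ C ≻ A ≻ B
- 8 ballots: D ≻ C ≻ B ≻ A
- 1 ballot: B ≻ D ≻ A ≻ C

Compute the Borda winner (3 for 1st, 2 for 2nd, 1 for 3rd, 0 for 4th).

D

A: 9×3 + 12×3 + 6×1 + 8×0 + 1×1 = 70
B: 9×2 + 12×1 + 6×0 + 8×1 + 1×3 = 41
C: 9×0 + 12×0 + 6×2 + 8×2 + 1×0 = 28
D: 9×1 + 12×2 + 6×3 + 8×3 + 1×2 = 77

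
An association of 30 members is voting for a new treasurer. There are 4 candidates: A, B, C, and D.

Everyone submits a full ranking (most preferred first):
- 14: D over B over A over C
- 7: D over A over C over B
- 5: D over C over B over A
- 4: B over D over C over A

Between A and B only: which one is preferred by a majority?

B

A is ranked above B on 7 ballots; B above A on 23.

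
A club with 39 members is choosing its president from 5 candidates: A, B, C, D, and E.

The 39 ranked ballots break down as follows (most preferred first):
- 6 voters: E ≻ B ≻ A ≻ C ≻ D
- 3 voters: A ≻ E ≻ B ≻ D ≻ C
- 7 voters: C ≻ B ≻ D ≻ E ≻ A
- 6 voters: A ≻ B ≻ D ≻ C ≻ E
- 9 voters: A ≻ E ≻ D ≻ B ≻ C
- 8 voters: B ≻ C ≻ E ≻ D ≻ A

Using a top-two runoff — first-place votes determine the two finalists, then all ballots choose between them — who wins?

Round 1 first-place votes: A 18, B 8, C 7, D 0, E 6. A and B advance.
Runoff: A is ranked above B on 18 ballots, B above A on 21.

B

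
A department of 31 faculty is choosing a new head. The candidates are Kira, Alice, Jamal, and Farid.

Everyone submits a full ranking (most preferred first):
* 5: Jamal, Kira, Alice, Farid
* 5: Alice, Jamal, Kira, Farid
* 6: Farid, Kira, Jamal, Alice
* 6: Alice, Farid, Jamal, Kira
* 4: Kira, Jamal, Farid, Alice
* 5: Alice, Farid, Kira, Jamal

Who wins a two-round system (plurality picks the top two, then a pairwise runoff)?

Alice

Round 1 first-place votes: Kira 4, Alice 16, Jamal 5, Farid 6. Alice and Farid advance.
Runoff: Alice is ranked above Farid on 21 ballots, Farid above Alice on 10.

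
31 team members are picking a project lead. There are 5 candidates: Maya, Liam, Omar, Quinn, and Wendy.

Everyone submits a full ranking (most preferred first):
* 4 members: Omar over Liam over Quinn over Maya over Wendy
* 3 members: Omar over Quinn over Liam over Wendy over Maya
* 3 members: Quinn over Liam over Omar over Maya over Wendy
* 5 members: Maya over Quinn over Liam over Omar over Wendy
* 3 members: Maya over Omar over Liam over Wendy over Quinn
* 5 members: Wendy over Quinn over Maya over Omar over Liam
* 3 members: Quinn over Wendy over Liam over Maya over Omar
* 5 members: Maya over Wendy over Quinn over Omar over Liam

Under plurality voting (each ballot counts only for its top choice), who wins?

Maya

First-place votes: Maya 13, Liam 0, Omar 7, Quinn 6, Wendy 5.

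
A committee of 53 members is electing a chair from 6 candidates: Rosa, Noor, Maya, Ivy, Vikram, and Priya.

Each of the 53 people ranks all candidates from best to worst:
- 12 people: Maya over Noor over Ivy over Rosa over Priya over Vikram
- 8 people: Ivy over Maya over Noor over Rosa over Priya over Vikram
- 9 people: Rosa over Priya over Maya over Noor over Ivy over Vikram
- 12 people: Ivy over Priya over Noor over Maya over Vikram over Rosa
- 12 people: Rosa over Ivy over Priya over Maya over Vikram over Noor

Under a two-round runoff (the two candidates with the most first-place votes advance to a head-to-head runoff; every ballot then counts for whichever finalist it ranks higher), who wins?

Round 1 first-place votes: Rosa 21, Noor 0, Maya 12, Ivy 20, Vikram 0, Priya 0. Rosa and Ivy advance.
Runoff: Rosa is ranked above Ivy on 21 ballots, Ivy above Rosa on 32.

Ivy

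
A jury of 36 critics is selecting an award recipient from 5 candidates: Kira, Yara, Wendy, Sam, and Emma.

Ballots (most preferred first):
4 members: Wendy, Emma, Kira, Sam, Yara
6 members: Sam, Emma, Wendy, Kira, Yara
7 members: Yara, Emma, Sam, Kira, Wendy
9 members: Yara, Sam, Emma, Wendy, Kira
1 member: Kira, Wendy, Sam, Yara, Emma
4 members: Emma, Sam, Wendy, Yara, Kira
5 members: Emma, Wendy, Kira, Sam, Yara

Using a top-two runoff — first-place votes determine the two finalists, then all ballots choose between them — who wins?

Round 1 first-place votes: Kira 1, Yara 16, Wendy 4, Sam 6, Emma 9. Yara and Emma advance.
Runoff: Yara is ranked above Emma on 17 ballots, Emma above Yara on 19.

Emma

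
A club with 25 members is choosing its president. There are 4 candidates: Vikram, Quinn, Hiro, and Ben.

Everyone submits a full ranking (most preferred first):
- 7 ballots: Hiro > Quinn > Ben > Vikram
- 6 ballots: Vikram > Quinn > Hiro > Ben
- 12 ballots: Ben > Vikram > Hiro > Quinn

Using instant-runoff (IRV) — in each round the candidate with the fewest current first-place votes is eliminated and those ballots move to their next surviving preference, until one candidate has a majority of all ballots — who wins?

Hiro

Round 1: Vikram 6, Quinn 0, Hiro 7, Ben 12. Quinn eliminated.
Round 2: Vikram 6, Hiro 7, Ben 12. Vikram eliminated.
Round 3: Hiro 13, Ben 12. Hiro has a majority (≥13).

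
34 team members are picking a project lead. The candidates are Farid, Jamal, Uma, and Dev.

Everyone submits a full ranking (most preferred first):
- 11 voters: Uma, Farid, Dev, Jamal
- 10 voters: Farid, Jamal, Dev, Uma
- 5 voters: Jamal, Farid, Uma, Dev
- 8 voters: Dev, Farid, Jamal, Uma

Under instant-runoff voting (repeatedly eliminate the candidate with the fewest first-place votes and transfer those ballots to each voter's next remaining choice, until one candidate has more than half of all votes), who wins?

Round 1: Farid 10, Jamal 5, Uma 11, Dev 8. Jamal eliminated.
Round 2: Farid 15, Uma 11, Dev 8. Dev eliminated.
Round 3: Farid 23, Uma 11. Farid has a majority (≥18).

Farid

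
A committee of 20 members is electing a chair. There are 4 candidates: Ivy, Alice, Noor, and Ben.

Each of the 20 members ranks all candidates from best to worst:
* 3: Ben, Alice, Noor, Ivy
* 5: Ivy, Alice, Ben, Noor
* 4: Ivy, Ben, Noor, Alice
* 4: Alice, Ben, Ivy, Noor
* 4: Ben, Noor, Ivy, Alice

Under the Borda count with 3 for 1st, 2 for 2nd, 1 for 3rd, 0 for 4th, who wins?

Ivy: 3×0 + 5×3 + 4×3 + 4×1 + 4×1 = 35
Alice: 3×2 + 5×2 + 4×0 + 4×3 + 4×0 = 28
Noor: 3×1 + 5×0 + 4×1 + 4×0 + 4×2 = 15
Ben: 3×3 + 5×1 + 4×2 + 4×2 + 4×3 = 42

Ben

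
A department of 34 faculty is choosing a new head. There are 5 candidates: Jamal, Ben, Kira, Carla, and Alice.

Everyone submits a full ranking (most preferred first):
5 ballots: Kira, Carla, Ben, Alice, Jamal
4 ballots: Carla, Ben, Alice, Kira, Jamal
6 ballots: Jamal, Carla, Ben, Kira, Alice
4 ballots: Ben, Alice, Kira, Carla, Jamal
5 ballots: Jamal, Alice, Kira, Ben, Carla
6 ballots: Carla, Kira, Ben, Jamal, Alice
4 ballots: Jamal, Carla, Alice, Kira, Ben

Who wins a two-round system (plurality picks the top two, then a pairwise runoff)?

Round 1 first-place votes: Jamal 15, Ben 4, Kira 5, Carla 10, Alice 0. Jamal and Carla advance.
Runoff: Jamal is ranked above Carla on 15 ballots, Carla above Jamal on 19.

Carla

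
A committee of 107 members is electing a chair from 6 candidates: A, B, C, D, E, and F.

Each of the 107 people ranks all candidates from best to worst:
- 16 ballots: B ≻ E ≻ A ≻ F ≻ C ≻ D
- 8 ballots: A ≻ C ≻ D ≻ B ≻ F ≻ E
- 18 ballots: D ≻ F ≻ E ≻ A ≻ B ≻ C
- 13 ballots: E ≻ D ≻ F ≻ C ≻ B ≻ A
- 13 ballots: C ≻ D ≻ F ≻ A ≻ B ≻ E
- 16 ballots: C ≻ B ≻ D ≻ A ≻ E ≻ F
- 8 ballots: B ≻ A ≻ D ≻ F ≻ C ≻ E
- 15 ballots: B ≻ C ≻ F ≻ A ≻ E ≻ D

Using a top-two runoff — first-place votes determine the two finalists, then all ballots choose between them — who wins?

Round 1 first-place votes: A 8, B 39, C 29, D 18, E 13, F 0. B and C advance.
Runoff: B is ranked above C on 57 ballots, C above B on 50.

B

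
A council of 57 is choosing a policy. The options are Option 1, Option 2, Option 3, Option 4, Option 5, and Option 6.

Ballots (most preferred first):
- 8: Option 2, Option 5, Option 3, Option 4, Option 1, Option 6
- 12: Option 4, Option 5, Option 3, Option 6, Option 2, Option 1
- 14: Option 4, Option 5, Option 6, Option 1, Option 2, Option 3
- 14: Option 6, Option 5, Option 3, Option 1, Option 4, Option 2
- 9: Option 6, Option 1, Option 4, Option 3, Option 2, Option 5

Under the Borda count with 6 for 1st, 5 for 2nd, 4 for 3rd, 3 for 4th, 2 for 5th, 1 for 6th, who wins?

Option 5

Option 1: 8×2 + 12×1 + 14×3 + 14×3 + 9×5 = 157
Option 2: 8×6 + 12×2 + 14×2 + 14×1 + 9×2 = 132
Option 3: 8×4 + 12×4 + 14×1 + 14×4 + 9×3 = 177
Option 4: 8×3 + 12×6 + 14×6 + 14×2 + 9×4 = 244
Option 5: 8×5 + 12×5 + 14×5 + 14×5 + 9×1 = 249
Option 6: 8×1 + 12×3 + 14×4 + 14×6 + 9×6 = 238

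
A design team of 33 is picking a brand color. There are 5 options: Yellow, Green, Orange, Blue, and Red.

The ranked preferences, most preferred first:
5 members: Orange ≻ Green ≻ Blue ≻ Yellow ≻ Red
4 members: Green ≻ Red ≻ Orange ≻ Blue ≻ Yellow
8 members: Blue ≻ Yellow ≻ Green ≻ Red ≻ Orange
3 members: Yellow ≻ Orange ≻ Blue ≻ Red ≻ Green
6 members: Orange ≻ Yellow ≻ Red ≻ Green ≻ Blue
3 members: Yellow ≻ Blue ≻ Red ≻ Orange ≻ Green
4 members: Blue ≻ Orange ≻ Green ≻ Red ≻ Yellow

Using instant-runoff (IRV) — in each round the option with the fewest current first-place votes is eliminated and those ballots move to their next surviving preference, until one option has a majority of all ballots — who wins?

Orange

Round 1: Yellow 6, Green 4, Orange 11, Blue 12, Red 0. Red eliminated.
Round 2: Yellow 6, Green 4, Orange 11, Blue 12. Green eliminated.
Round 3: Yellow 6, Orange 15, Blue 12. Yellow eliminated.
Round 4: Orange 18, Blue 15. Orange has a majority (≥17).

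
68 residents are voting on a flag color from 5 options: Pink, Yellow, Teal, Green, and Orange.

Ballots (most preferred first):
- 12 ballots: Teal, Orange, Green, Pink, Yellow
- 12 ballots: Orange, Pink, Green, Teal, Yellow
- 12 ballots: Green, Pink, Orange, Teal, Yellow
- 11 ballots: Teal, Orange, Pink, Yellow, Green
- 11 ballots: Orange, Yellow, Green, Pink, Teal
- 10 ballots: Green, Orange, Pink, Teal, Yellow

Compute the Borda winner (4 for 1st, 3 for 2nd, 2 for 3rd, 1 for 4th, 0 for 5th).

Pink: 12×1 + 12×3 + 12×3 + 11×2 + 11×1 + 10×2 = 137
Yellow: 12×0 + 12×0 + 12×0 + 11×1 + 11×3 + 10×0 = 44
Teal: 12×4 + 12×1 + 12×1 + 11×4 + 11×0 + 10×1 = 126
Green: 12×2 + 12×2 + 12×4 + 11×0 + 11×2 + 10×4 = 158
Orange: 12×3 + 12×4 + 12×2 + 11×3 + 11×4 + 10×3 = 215

Orange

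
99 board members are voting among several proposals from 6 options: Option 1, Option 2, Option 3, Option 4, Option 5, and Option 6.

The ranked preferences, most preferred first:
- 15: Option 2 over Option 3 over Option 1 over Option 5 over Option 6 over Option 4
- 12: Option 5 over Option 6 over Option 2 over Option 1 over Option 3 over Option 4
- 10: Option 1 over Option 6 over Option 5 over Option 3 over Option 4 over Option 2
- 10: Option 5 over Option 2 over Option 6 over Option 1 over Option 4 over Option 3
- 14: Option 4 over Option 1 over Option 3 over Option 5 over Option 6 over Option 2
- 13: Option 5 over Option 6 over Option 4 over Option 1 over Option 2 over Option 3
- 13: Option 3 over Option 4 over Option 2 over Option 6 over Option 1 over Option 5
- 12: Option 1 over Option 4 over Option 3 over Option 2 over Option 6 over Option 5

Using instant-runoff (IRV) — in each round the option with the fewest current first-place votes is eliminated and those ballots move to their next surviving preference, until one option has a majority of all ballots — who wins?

Round 1: Option 1 22, Option 2 15, Option 3 13, Option 4 14, Option 5 35, Option 6 0. Option 6 eliminated.
Round 2: Option 1 22, Option 2 15, Option 3 13, Option 4 14, Option 5 35. Option 3 eliminated.
Round 3: Option 1 22, Option 2 15, Option 4 27, Option 5 35. Option 2 eliminated.
Round 4: Option 1 37, Option 4 27, Option 5 35. Option 4 eliminated.
Round 5: Option 1 64, Option 5 35. Option 1 has a majority (≥50).

Option 1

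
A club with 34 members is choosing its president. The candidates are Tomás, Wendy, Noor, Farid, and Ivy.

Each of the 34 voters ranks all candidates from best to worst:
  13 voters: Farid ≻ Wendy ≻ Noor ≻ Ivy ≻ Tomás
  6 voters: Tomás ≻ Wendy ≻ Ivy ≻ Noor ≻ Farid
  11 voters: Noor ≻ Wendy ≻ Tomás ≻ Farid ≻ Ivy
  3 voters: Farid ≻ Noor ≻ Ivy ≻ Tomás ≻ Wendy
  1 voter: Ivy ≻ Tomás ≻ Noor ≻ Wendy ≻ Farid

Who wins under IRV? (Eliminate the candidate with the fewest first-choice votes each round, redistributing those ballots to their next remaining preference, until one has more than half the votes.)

Noor

Round 1: Tomás 6, Wendy 0, Noor 11, Farid 16, Ivy 1. Wendy eliminated.
Round 2: Tomás 6, Noor 11, Farid 16, Ivy 1. Ivy eliminated.
Round 3: Tomás 7, Noor 11, Farid 16. Tomás eliminated.
Round 4: Noor 18, Farid 16. Noor has a majority (≥18).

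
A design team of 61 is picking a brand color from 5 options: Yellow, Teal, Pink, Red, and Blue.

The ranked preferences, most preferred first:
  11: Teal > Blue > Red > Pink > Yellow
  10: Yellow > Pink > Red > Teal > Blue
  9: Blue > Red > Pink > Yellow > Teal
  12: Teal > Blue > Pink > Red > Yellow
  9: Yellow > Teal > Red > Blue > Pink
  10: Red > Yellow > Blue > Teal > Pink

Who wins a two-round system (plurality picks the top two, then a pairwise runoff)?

Round 1 first-place votes: Yellow 19, Teal 23, Pink 0, Red 10, Blue 9. Teal and Yellow advance.
Runoff: Teal is ranked above Yellow on 23 ballots, Yellow above Teal on 38.

Yellow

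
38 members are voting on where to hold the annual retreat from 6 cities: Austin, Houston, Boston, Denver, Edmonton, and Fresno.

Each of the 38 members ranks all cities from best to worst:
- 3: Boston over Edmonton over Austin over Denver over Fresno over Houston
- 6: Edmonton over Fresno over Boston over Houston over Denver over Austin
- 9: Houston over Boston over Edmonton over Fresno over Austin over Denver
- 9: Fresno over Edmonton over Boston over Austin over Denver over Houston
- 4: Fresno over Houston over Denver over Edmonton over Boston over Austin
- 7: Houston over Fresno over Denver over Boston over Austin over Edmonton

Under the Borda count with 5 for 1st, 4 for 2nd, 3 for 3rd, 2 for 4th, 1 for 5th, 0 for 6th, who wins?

Fresno

Austin: 3×3 + 6×0 + 9×1 + 9×2 + 4×0 + 7×1 = 43
Houston: 3×0 + 6×2 + 9×5 + 9×0 + 4×4 + 7×5 = 108
Boston: 3×5 + 6×3 + 9×4 + 9×3 + 4×1 + 7×2 = 114
Denver: 3×2 + 6×1 + 9×0 + 9×1 + 4×3 + 7×3 = 54
Edmonton: 3×4 + 6×5 + 9×3 + 9×4 + 4×2 + 7×0 = 113
Fresno: 3×1 + 6×4 + 9×2 + 9×5 + 4×5 + 7×4 = 138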